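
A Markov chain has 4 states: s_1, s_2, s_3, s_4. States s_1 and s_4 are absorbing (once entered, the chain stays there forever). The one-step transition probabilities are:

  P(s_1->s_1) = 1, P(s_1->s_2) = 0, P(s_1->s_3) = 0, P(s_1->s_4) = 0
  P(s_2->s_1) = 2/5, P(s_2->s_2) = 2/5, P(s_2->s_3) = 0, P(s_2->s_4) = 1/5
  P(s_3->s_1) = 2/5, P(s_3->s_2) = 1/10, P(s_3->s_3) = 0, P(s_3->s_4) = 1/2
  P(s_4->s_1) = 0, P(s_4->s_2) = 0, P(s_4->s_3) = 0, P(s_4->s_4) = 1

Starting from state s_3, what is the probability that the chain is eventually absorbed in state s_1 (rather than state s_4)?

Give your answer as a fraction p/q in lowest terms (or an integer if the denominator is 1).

Answer: 7/15

Derivation:
Let a_i = P(absorbed in s_1 | start in state i).
Boundary conditions: a_s_1 = 1, a_s_4 = 0.
For each transient state i, a_i = sum_j P(i->j) * a_j:
  a_s_2 = 2/5*a_s_1 + 2/5*a_s_2 + 0*a_s_3 + 1/5*a_s_4
  a_s_3 = 2/5*a_s_1 + 1/10*a_s_2 + 0*a_s_3 + 1/2*a_s_4

Substituting a_s_1 = 1 and a_s_4 = 0, rearrange to (I - Q) a = r where r[i] = P(i -> s_1):
  [3/5, 0] . (a_s_2, a_s_3) = 2/5
  [-1/10, 1] . (a_s_2, a_s_3) = 2/5

Solving yields:
  a_s_2 = 2/3
  a_s_3 = 7/15

Starting state is s_3, so the absorption probability is a_s_3 = 7/15.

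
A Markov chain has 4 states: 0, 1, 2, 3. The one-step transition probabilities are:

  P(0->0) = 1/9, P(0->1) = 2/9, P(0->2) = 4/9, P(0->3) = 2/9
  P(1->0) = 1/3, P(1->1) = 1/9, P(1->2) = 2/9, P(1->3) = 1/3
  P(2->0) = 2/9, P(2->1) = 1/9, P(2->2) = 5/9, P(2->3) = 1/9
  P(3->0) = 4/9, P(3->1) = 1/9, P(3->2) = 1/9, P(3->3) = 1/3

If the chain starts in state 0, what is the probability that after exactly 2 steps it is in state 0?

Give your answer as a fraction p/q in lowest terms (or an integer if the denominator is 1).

Answer: 23/81

Derivation:
Computing P^2 by repeated multiplication:
P^1 =
  0: [1/9, 2/9, 4/9, 2/9]
  1: [1/3, 1/9, 2/9, 1/3]
  2: [2/9, 1/9, 5/9, 1/9]
  3: [4/9, 1/9, 1/9, 1/3]
P^2 =
  0: [23/81, 10/81, 10/27, 2/9]
  1: [22/81, 4/27, 1/3, 20/81]
  2: [19/81, 11/81, 4/9, 5/27]
  3: [7/27, 13/81, 26/81, 7/27]

(P^2)[0 -> 0] = 23/81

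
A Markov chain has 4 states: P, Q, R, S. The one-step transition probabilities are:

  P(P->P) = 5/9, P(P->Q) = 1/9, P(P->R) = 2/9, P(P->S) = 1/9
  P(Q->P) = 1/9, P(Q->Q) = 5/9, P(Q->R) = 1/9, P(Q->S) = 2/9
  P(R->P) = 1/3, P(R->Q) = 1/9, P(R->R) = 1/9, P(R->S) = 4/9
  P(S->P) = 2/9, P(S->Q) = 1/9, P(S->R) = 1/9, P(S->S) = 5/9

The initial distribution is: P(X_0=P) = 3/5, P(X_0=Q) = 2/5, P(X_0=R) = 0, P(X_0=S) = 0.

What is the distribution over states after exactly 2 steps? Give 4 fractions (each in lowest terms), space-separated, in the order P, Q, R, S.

Answer: 136/405 97/405 62/405 22/81

Derivation:
Propagating the distribution step by step (d_{t+1} = d_t * P):
d_0 = (P=3/5, Q=2/5, R=0, S=0)
  d_1[P] = 3/5*5/9 + 2/5*1/9 + 0*1/3 + 0*2/9 = 17/45
  d_1[Q] = 3/5*1/9 + 2/5*5/9 + 0*1/9 + 0*1/9 = 13/45
  d_1[R] = 3/5*2/9 + 2/5*1/9 + 0*1/9 + 0*1/9 = 8/45
  d_1[S] = 3/5*1/9 + 2/5*2/9 + 0*4/9 + 0*5/9 = 7/45
d_1 = (P=17/45, Q=13/45, R=8/45, S=7/45)
  d_2[P] = 17/45*5/9 + 13/45*1/9 + 8/45*1/3 + 7/45*2/9 = 136/405
  d_2[Q] = 17/45*1/9 + 13/45*5/9 + 8/45*1/9 + 7/45*1/9 = 97/405
  d_2[R] = 17/45*2/9 + 13/45*1/9 + 8/45*1/9 + 7/45*1/9 = 62/405
  d_2[S] = 17/45*1/9 + 13/45*2/9 + 8/45*4/9 + 7/45*5/9 = 22/81
d_2 = (P=136/405, Q=97/405, R=62/405, S=22/81)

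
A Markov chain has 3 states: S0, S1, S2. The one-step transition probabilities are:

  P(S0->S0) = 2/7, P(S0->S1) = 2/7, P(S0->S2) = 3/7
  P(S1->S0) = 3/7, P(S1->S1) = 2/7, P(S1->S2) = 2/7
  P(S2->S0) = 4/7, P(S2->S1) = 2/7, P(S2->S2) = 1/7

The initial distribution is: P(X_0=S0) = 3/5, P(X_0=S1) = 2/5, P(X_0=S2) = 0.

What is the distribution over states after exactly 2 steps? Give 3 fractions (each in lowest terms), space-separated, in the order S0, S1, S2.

Answer: 106/245 2/7 69/245

Derivation:
Propagating the distribution step by step (d_{t+1} = d_t * P):
d_0 = (S0=3/5, S1=2/5, S2=0)
  d_1[S0] = 3/5*2/7 + 2/5*3/7 + 0*4/7 = 12/35
  d_1[S1] = 3/5*2/7 + 2/5*2/7 + 0*2/7 = 2/7
  d_1[S2] = 3/5*3/7 + 2/5*2/7 + 0*1/7 = 13/35
d_1 = (S0=12/35, S1=2/7, S2=13/35)
  d_2[S0] = 12/35*2/7 + 2/7*3/7 + 13/35*4/7 = 106/245
  d_2[S1] = 12/35*2/7 + 2/7*2/7 + 13/35*2/7 = 2/7
  d_2[S2] = 12/35*3/7 + 2/7*2/7 + 13/35*1/7 = 69/245
d_2 = (S0=106/245, S1=2/7, S2=69/245)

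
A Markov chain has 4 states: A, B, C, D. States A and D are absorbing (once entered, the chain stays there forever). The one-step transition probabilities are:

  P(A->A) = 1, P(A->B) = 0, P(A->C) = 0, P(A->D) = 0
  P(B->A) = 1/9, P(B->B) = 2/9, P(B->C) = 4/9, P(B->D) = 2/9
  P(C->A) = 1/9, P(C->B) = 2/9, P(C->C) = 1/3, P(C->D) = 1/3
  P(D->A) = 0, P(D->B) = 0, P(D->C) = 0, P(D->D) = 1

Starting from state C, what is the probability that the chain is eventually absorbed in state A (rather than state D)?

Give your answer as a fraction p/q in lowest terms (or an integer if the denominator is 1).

Let a_i = P(absorbed in A | start in state i).
Boundary conditions: a_A = 1, a_D = 0.
For each transient state i, a_i = sum_j P(i->j) * a_j:
  a_B = 1/9*a_A + 2/9*a_B + 4/9*a_C + 2/9*a_D
  a_C = 1/9*a_A + 2/9*a_B + 1/3*a_C + 1/3*a_D

Substituting a_A = 1 and a_D = 0, rearrange to (I - Q) a = r where r[i] = P(i -> A):
  [7/9, -4/9] . (a_B, a_C) = 1/9
  [-2/9, 2/3] . (a_B, a_C) = 1/9

Solving yields:
  a_B = 5/17
  a_C = 9/34

Starting state is C, so the absorption probability is a_C = 9/34.

Answer: 9/34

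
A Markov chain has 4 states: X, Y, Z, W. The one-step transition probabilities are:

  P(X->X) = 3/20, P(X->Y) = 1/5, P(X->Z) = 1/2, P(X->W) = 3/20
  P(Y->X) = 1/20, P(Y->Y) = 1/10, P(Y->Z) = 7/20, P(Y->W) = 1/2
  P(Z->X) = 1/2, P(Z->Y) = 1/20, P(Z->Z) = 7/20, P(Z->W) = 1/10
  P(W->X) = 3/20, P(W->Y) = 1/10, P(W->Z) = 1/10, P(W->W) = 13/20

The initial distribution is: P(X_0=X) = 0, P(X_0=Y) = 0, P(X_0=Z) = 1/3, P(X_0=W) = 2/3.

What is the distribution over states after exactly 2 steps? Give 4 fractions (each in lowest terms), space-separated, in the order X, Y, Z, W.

Propagating the distribution step by step (d_{t+1} = d_t * P):
d_0 = (X=0, Y=0, Z=1/3, W=2/3)
  d_1[X] = 0*3/20 + 0*1/20 + 1/3*1/2 + 2/3*3/20 = 4/15
  d_1[Y] = 0*1/5 + 0*1/10 + 1/3*1/20 + 2/3*1/10 = 1/12
  d_1[Z] = 0*1/2 + 0*7/20 + 1/3*7/20 + 2/3*1/10 = 11/60
  d_1[W] = 0*3/20 + 0*1/2 + 1/3*1/10 + 2/3*13/20 = 7/15
d_1 = (X=4/15, Y=1/12, Z=11/60, W=7/15)
  d_2[X] = 4/15*3/20 + 1/12*1/20 + 11/60*1/2 + 7/15*3/20 = 247/1200
  d_2[Y] = 4/15*1/5 + 1/12*1/10 + 11/60*1/20 + 7/15*1/10 = 47/400
  d_2[Z] = 4/15*1/2 + 1/12*7/20 + 11/60*7/20 + 7/15*1/10 = 41/150
  d_2[W] = 4/15*3/20 + 1/12*1/2 + 11/60*1/10 + 7/15*13/20 = 121/300
d_2 = (X=247/1200, Y=47/400, Z=41/150, W=121/300)

Answer: 247/1200 47/400 41/150 121/300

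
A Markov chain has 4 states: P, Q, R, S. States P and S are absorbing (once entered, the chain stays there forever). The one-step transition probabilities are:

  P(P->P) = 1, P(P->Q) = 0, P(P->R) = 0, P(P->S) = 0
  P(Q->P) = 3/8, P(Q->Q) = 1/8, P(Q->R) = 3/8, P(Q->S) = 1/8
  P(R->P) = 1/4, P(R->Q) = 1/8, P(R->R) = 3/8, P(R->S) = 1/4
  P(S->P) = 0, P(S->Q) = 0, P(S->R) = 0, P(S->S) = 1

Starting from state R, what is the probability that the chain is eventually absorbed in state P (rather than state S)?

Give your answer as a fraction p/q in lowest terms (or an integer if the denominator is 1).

Let a_i = P(absorbed in P | start in state i).
Boundary conditions: a_P = 1, a_S = 0.
For each transient state i, a_i = sum_j P(i->j) * a_j:
  a_Q = 3/8*a_P + 1/8*a_Q + 3/8*a_R + 1/8*a_S
  a_R = 1/4*a_P + 1/8*a_Q + 3/8*a_R + 1/4*a_S

Substituting a_P = 1 and a_S = 0, rearrange to (I - Q) a = r where r[i] = P(i -> P):
  [7/8, -3/8] . (a_Q, a_R) = 3/8
  [-1/8, 5/8] . (a_Q, a_R) = 1/4

Solving yields:
  a_Q = 21/32
  a_R = 17/32

Starting state is R, so the absorption probability is a_R = 17/32.

Answer: 17/32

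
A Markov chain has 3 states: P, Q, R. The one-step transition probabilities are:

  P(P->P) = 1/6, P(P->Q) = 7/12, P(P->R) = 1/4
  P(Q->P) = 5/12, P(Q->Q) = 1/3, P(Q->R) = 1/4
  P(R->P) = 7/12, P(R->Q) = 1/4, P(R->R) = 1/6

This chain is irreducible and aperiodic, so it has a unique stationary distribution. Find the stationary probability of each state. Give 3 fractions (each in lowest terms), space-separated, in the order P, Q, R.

Answer: 71/195 79/195 3/13

Derivation:
The stationary distribution satisfies pi = pi * P, i.e.:
  pi_P = 1/6*pi_P + 5/12*pi_Q + 7/12*pi_R
  pi_Q = 7/12*pi_P + 1/3*pi_Q + 1/4*pi_R
  pi_R = 1/4*pi_P + 1/4*pi_Q + 1/6*pi_R
with normalization: pi_P + pi_Q + pi_R = 1.

Using the first 2 balance equations plus normalization, the linear system A*pi = b is:
  [-5/6, 5/12, 7/12] . pi = 0
  [7/12, -2/3, 1/4] . pi = 0
  [1, 1, 1] . pi = 1

Solving yields:
  pi_P = 71/195
  pi_Q = 79/195
  pi_R = 3/13

Verification (pi * P):
  71/195*1/6 + 79/195*5/12 + 3/13*7/12 = 71/195 = pi_P  (ok)
  71/195*7/12 + 79/195*1/3 + 3/13*1/4 = 79/195 = pi_Q  (ok)
  71/195*1/4 + 79/195*1/4 + 3/13*1/6 = 3/13 = pi_R  (ok)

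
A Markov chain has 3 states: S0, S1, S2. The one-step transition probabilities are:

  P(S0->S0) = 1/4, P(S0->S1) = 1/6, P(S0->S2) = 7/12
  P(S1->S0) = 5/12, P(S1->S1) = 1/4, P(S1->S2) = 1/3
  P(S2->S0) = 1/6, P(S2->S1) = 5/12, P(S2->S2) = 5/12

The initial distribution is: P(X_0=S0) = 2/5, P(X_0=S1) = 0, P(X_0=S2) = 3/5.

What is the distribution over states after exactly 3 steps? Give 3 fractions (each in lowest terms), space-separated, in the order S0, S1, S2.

Answer: 769/2880 2581/8640 469/1080

Derivation:
Propagating the distribution step by step (d_{t+1} = d_t * P):
d_0 = (S0=2/5, S1=0, S2=3/5)
  d_1[S0] = 2/5*1/4 + 0*5/12 + 3/5*1/6 = 1/5
  d_1[S1] = 2/5*1/6 + 0*1/4 + 3/5*5/12 = 19/60
  d_1[S2] = 2/5*7/12 + 0*1/3 + 3/5*5/12 = 29/60
d_1 = (S0=1/5, S1=19/60, S2=29/60)
  d_2[S0] = 1/5*1/4 + 19/60*5/12 + 29/60*1/6 = 21/80
  d_2[S1] = 1/5*1/6 + 19/60*1/4 + 29/60*5/12 = 113/360
  d_2[S2] = 1/5*7/12 + 19/60*1/3 + 29/60*5/12 = 61/144
d_2 = (S0=21/80, S1=113/360, S2=61/144)
  d_3[S0] = 21/80*1/4 + 113/360*5/12 + 61/144*1/6 = 769/2880
  d_3[S1] = 21/80*1/6 + 113/360*1/4 + 61/144*5/12 = 2581/8640
  d_3[S2] = 21/80*7/12 + 113/360*1/3 + 61/144*5/12 = 469/1080
d_3 = (S0=769/2880, S1=2581/8640, S2=469/1080)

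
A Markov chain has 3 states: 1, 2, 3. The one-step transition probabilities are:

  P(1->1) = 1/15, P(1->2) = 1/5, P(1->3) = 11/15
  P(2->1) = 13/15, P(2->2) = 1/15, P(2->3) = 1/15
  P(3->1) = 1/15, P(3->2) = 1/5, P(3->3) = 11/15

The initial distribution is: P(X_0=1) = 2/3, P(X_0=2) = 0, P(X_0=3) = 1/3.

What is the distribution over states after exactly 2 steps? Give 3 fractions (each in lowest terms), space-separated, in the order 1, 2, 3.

Propagating the distribution step by step (d_{t+1} = d_t * P):
d_0 = (1=2/3, 2=0, 3=1/3)
  d_1[1] = 2/3*1/15 + 0*13/15 + 1/3*1/15 = 1/15
  d_1[2] = 2/3*1/5 + 0*1/15 + 1/3*1/5 = 1/5
  d_1[3] = 2/3*11/15 + 0*1/15 + 1/3*11/15 = 11/15
d_1 = (1=1/15, 2=1/5, 3=11/15)
  d_2[1] = 1/15*1/15 + 1/5*13/15 + 11/15*1/15 = 17/75
  d_2[2] = 1/15*1/5 + 1/5*1/15 + 11/15*1/5 = 13/75
  d_2[3] = 1/15*11/15 + 1/5*1/15 + 11/15*11/15 = 3/5
d_2 = (1=17/75, 2=13/75, 3=3/5)

Answer: 17/75 13/75 3/5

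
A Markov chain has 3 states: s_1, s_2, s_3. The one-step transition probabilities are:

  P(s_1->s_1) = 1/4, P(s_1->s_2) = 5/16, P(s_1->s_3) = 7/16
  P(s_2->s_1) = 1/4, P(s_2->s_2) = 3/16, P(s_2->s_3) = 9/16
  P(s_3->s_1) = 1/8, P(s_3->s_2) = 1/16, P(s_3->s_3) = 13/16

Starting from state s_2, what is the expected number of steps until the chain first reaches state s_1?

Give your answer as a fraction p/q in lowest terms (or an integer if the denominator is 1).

Let h_i = expected steps to first reach s_1 from state i.
Boundary: h_s_1 = 0.
First-step equations for the other states:
  h_s_2 = 1 + 1/4*h_s_1 + 3/16*h_s_2 + 9/16*h_s_3
  h_s_3 = 1 + 1/8*h_s_1 + 1/16*h_s_2 + 13/16*h_s_3

Substituting h_s_1 = 0 and rearranging gives the linear system (I - Q) h = 1:
  [13/16, -9/16] . (h_s_2, h_s_3) = 1
  [-1/16, 3/16] . (h_s_2, h_s_3) = 1

Solving yields:
  h_s_2 = 32/5
  h_s_3 = 112/15

Starting state is s_2, so the expected hitting time is h_s_2 = 32/5.

Answer: 32/5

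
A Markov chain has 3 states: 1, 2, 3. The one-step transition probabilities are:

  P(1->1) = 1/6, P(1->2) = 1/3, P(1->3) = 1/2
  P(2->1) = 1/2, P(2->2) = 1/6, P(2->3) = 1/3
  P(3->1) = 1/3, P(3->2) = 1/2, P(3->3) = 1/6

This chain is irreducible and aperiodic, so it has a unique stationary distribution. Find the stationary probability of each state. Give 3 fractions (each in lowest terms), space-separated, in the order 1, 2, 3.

The stationary distribution satisfies pi = pi * P, i.e.:
  pi_1 = 1/6*pi_1 + 1/2*pi_2 + 1/3*pi_3
  pi_2 = 1/3*pi_1 + 1/6*pi_2 + 1/2*pi_3
  pi_3 = 1/2*pi_1 + 1/3*pi_2 + 1/6*pi_3
with normalization: pi_1 + pi_2 + pi_3 = 1.

Using the first 2 balance equations plus normalization, the linear system A*pi = b is:
  [-5/6, 1/2, 1/3] . pi = 0
  [1/3, -5/6, 1/2] . pi = 0
  [1, 1, 1] . pi = 1

Solving yields:
  pi_1 = 1/3
  pi_2 = 1/3
  pi_3 = 1/3

Verification (pi * P):
  1/3*1/6 + 1/3*1/2 + 1/3*1/3 = 1/3 = pi_1  (ok)
  1/3*1/3 + 1/3*1/6 + 1/3*1/2 = 1/3 = pi_2  (ok)
  1/3*1/2 + 1/3*1/3 + 1/3*1/6 = 1/3 = pi_3  (ok)

Answer: 1/3 1/3 1/3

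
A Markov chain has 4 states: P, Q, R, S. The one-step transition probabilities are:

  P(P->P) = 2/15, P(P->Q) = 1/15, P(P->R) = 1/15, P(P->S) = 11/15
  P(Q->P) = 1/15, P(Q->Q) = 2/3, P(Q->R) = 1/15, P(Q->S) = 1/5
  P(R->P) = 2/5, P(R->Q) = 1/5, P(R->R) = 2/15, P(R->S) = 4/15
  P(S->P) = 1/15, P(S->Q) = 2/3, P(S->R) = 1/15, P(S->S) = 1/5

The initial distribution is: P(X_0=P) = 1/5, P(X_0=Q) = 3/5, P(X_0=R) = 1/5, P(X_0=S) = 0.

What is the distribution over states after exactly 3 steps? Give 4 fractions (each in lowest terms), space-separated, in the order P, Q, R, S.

Answer: 1646/16875 357/625 134/1875 4384/16875

Derivation:
Propagating the distribution step by step (d_{t+1} = d_t * P):
d_0 = (P=1/5, Q=3/5, R=1/5, S=0)
  d_1[P] = 1/5*2/15 + 3/5*1/15 + 1/5*2/5 + 0*1/15 = 11/75
  d_1[Q] = 1/5*1/15 + 3/5*2/3 + 1/5*1/5 + 0*2/3 = 34/75
  d_1[R] = 1/5*1/15 + 3/5*1/15 + 1/5*2/15 + 0*1/15 = 2/25
  d_1[S] = 1/5*11/15 + 3/5*1/5 + 1/5*4/15 + 0*1/5 = 8/25
d_1 = (P=11/75, Q=34/75, R=2/25, S=8/25)
  d_2[P] = 11/75*2/15 + 34/75*1/15 + 2/25*2/5 + 8/25*1/15 = 116/1125
  d_2[Q] = 11/75*1/15 + 34/75*2/3 + 2/25*1/5 + 8/25*2/3 = 203/375
  d_2[R] = 11/75*1/15 + 34/75*1/15 + 2/25*2/15 + 8/25*1/15 = 9/125
  d_2[S] = 11/75*11/15 + 34/75*1/5 + 2/25*4/15 + 8/25*1/5 = 319/1125
d_2 = (P=116/1125, Q=203/375, R=9/125, S=319/1125)
  d_3[P] = 116/1125*2/15 + 203/375*1/15 + 9/125*2/5 + 319/1125*1/15 = 1646/16875
  d_3[Q] = 116/1125*1/15 + 203/375*2/3 + 9/125*1/5 + 319/1125*2/3 = 357/625
  d_3[R] = 116/1125*1/15 + 203/375*1/15 + 9/125*2/15 + 319/1125*1/15 = 134/1875
  d_3[S] = 116/1125*11/15 + 203/375*1/5 + 9/125*4/15 + 319/1125*1/5 = 4384/16875
d_3 = (P=1646/16875, Q=357/625, R=134/1875, S=4384/16875)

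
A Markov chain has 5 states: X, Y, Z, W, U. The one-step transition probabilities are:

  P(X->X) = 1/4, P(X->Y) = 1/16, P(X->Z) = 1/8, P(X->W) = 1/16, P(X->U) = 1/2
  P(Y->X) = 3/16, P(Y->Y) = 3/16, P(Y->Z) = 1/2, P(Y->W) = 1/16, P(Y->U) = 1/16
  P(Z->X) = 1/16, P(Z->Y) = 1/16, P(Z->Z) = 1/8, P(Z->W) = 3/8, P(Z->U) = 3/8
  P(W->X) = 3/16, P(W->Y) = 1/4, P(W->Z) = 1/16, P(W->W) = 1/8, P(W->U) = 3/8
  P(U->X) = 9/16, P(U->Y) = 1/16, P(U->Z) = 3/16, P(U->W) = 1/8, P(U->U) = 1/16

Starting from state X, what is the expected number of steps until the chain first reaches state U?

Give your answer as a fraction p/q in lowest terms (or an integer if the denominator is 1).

Let h_i = expected steps to first reach U from state i.
Boundary: h_U = 0.
First-step equations for the other states:
  h_X = 1 + 1/4*h_X + 1/16*h_Y + 1/8*h_Z + 1/16*h_W + 1/2*h_U
  h_Y = 1 + 3/16*h_X + 3/16*h_Y + 1/2*h_Z + 1/16*h_W + 1/16*h_U
  h_Z = 1 + 1/16*h_X + 1/16*h_Y + 1/8*h_Z + 3/8*h_W + 3/8*h_U
  h_W = 1 + 3/16*h_X + 1/4*h_Y + 1/16*h_Z + 1/8*h_W + 3/8*h_U

Substituting h_U = 0 and rearranging gives the linear system (I - Q) h = 1:
  [3/4, -1/16, -1/8, -1/16] . (h_X, h_Y, h_Z, h_W) = 1
  [-3/16, 13/16, -1/2, -1/16] . (h_X, h_Y, h_Z, h_W) = 1
  [-1/16, -1/16, 7/8, -3/8] . (h_X, h_Y, h_Z, h_W) = 1
  [-3/16, -1/4, -1/16, 7/8] . (h_X, h_Y, h_Z, h_W) = 1

Solving yields:
  h_X = 53440/22643
  h_Y = 84720/22643
  h_Z = 64080/22643
  h_W = 66112/22643

Starting state is X, so the expected hitting time is h_X = 53440/22643.

Answer: 53440/22643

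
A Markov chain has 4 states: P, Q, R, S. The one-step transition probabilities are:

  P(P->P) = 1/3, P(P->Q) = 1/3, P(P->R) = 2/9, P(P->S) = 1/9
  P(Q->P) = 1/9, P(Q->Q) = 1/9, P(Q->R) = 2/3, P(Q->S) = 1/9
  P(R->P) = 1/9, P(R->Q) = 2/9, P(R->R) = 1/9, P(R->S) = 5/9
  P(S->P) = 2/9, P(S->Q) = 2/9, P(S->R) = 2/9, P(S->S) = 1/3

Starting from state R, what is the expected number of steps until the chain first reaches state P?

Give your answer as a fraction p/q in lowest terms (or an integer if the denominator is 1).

Let h_i = expected steps to first reach P from state i.
Boundary: h_P = 0.
First-step equations for the other states:
  h_Q = 1 + 1/9*h_P + 1/9*h_Q + 2/3*h_R + 1/9*h_S
  h_R = 1 + 1/9*h_P + 2/9*h_Q + 1/9*h_R + 5/9*h_S
  h_S = 1 + 2/9*h_P + 2/9*h_Q + 2/9*h_R + 1/3*h_S

Substituting h_P = 0 and rearranging gives the linear system (I - Q) h = 1:
  [8/9, -2/3, -1/9] . (h_Q, h_R, h_S) = 1
  [-2/9, 8/9, -5/9] . (h_Q, h_R, h_S) = 1
  [-2/9, -2/9, 2/3] . (h_Q, h_R, h_S) = 1

Solving yields:
  h_Q = 27/4
  h_R = 495/76
  h_S = 225/38

Starting state is R, so the expected hitting time is h_R = 495/76.

Answer: 495/76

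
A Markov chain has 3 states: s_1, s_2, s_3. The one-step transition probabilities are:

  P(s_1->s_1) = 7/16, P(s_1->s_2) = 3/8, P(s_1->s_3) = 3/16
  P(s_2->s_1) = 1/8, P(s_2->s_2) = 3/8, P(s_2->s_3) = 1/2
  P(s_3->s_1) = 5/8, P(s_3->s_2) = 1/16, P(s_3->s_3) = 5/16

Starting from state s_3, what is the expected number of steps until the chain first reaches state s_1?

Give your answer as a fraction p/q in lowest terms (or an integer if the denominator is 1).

Let h_i = expected steps to first reach s_1 from state i.
Boundary: h_s_1 = 0.
First-step equations for the other states:
  h_s_2 = 1 + 1/8*h_s_1 + 3/8*h_s_2 + 1/2*h_s_3
  h_s_3 = 1 + 5/8*h_s_1 + 1/16*h_s_2 + 5/16*h_s_3

Substituting h_s_1 = 0 and rearranging gives the linear system (I - Q) h = 1:
  [5/8, -1/2] . (h_s_2, h_s_3) = 1
  [-1/16, 11/16] . (h_s_2, h_s_3) = 1

Solving yields:
  h_s_2 = 152/51
  h_s_3 = 88/51

Starting state is s_3, so the expected hitting time is h_s_3 = 88/51.

Answer: 88/51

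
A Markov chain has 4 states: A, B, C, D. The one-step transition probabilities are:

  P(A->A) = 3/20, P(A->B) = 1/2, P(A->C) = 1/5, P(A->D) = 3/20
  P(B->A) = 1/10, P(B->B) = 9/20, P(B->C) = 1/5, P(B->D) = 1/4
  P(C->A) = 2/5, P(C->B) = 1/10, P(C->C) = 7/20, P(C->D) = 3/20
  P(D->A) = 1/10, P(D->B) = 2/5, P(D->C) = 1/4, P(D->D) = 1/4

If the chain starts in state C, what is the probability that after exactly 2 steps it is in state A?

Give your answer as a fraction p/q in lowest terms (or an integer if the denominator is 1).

Answer: 9/40

Derivation:
Computing P^2 by repeated multiplication:
P^1 =
  A: [3/20, 1/2, 1/5, 3/20]
  B: [1/10, 9/20, 1/5, 1/4]
  C: [2/5, 1/10, 7/20, 3/20]
  D: [1/10, 2/5, 1/4, 1/4]
P^2 =
  A: [67/400, 19/50, 19/80, 43/200]
  B: [33/200, 149/400, 97/400, 11/50]
  C: [9/40, 17/50, 13/50, 7/40]
  D: [9/50, 71/200, 1/4, 43/200]

(P^2)[C -> A] = 9/40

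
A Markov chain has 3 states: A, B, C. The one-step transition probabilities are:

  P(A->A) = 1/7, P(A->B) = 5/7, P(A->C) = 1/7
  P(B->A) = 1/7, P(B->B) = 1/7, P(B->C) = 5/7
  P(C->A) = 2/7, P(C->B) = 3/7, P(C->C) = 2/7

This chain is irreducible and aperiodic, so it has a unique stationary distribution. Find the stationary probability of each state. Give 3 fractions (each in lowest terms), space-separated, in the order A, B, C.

Answer: 15/74 14/37 31/74

Derivation:
The stationary distribution satisfies pi = pi * P, i.e.:
  pi_A = 1/7*pi_A + 1/7*pi_B + 2/7*pi_C
  pi_B = 5/7*pi_A + 1/7*pi_B + 3/7*pi_C
  pi_C = 1/7*pi_A + 5/7*pi_B + 2/7*pi_C
with normalization: pi_A + pi_B + pi_C = 1.

Using the first 2 balance equations plus normalization, the linear system A*pi = b is:
  [-6/7, 1/7, 2/7] . pi = 0
  [5/7, -6/7, 3/7] . pi = 0
  [1, 1, 1] . pi = 1

Solving yields:
  pi_A = 15/74
  pi_B = 14/37
  pi_C = 31/74

Verification (pi * P):
  15/74*1/7 + 14/37*1/7 + 31/74*2/7 = 15/74 = pi_A  (ok)
  15/74*5/7 + 14/37*1/7 + 31/74*3/7 = 14/37 = pi_B  (ok)
  15/74*1/7 + 14/37*5/7 + 31/74*2/7 = 31/74 = pi_C  (ok)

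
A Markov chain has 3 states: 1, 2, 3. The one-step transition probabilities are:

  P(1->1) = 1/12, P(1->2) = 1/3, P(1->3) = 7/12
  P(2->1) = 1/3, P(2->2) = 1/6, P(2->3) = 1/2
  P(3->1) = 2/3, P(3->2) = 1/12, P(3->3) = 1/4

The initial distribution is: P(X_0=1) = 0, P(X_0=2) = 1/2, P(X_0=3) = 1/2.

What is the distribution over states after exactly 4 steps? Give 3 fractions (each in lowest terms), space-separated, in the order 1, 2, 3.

Propagating the distribution step by step (d_{t+1} = d_t * P):
d_0 = (1=0, 2=1/2, 3=1/2)
  d_1[1] = 0*1/12 + 1/2*1/3 + 1/2*2/3 = 1/2
  d_1[2] = 0*1/3 + 1/2*1/6 + 1/2*1/12 = 1/8
  d_1[3] = 0*7/12 + 1/2*1/2 + 1/2*1/4 = 3/8
d_1 = (1=1/2, 2=1/8, 3=3/8)
  d_2[1] = 1/2*1/12 + 1/8*1/3 + 3/8*2/3 = 1/3
  d_2[2] = 1/2*1/3 + 1/8*1/6 + 3/8*1/12 = 7/32
  d_2[3] = 1/2*7/12 + 1/8*1/2 + 3/8*1/4 = 43/96
d_2 = (1=1/3, 2=7/32, 3=43/96)
  d_3[1] = 1/3*1/12 + 7/32*1/3 + 43/96*2/3 = 115/288
  d_3[2] = 1/3*1/3 + 7/32*1/6 + 43/96*1/12 = 71/384
  d_3[3] = 1/3*7/12 + 7/32*1/2 + 43/96*1/4 = 479/1152
d_3 = (1=115/288, 2=71/384, 3=479/1152)
  d_4[1] = 115/288*1/12 + 71/384*1/3 + 479/1152*2/3 = 643/1728
  d_4[2] = 115/288*1/3 + 71/384*1/6 + 479/1152*1/12 = 305/1536
  d_4[3] = 115/288*7/12 + 71/384*1/2 + 479/1152*1/4 = 5935/13824
d_4 = (1=643/1728, 2=305/1536, 3=5935/13824)

Answer: 643/1728 305/1536 5935/13824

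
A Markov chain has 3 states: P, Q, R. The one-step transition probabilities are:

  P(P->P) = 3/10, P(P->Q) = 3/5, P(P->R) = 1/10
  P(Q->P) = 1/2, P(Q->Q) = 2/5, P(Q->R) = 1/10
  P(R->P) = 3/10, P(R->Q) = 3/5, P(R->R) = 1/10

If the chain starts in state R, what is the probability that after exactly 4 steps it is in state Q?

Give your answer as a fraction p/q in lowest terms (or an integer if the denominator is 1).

Answer: 312/625

Derivation:
Computing P^4 by repeated multiplication:
P^1 =
  P: [3/10, 3/5, 1/10]
  Q: [1/2, 2/5, 1/10]
  R: [3/10, 3/5, 1/10]
P^2 =
  P: [21/50, 12/25, 1/10]
  Q: [19/50, 13/25, 1/10]
  R: [21/50, 12/25, 1/10]
P^3 =
  P: [99/250, 63/125, 1/10]
  Q: [101/250, 62/125, 1/10]
  R: [99/250, 63/125, 1/10]
P^4 =
  P: [501/1250, 312/625, 1/10]
  Q: [499/1250, 313/625, 1/10]
  R: [501/1250, 312/625, 1/10]

(P^4)[R -> Q] = 312/625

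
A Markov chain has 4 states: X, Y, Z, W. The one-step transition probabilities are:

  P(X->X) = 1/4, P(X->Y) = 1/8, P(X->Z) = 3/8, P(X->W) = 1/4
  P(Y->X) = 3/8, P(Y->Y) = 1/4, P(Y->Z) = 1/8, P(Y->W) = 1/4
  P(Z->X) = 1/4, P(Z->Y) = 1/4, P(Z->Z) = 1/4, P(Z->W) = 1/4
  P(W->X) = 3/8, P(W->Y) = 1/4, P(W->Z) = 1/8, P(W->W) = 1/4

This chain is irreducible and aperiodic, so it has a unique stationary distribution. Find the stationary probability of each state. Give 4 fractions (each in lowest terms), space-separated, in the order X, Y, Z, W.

The stationary distribution satisfies pi = pi * P, i.e.:
  pi_X = 1/4*pi_X + 3/8*pi_Y + 1/4*pi_Z + 3/8*pi_W
  pi_Y = 1/8*pi_X + 1/4*pi_Y + 1/4*pi_Z + 1/4*pi_W
  pi_Z = 3/8*pi_X + 1/8*pi_Y + 1/4*pi_Z + 1/8*pi_W
  pi_W = 1/4*pi_X + 1/4*pi_Y + 1/4*pi_Z + 1/4*pi_W
with normalization: pi_X + pi_Y + pi_Z + pi_W = 1.

Using the first 3 balance equations plus normalization, the linear system A*pi = b is:
  [-3/4, 3/8, 1/4, 3/8] . pi = 0
  [1/8, -3/4, 1/4, 1/4] . pi = 0
  [3/8, 1/8, -3/4, 1/8] . pi = 0
  [1, 1, 1, 1] . pi = 1

Solving yields:
  pi_X = 4/13
  pi_Y = 11/52
  pi_Z = 3/13
  pi_W = 1/4

Verification (pi * P):
  4/13*1/4 + 11/52*3/8 + 3/13*1/4 + 1/4*3/8 = 4/13 = pi_X  (ok)
  4/13*1/8 + 11/52*1/4 + 3/13*1/4 + 1/4*1/4 = 11/52 = pi_Y  (ok)
  4/13*3/8 + 11/52*1/8 + 3/13*1/4 + 1/4*1/8 = 3/13 = pi_Z  (ok)
  4/13*1/4 + 11/52*1/4 + 3/13*1/4 + 1/4*1/4 = 1/4 = pi_W  (ok)

Answer: 4/13 11/52 3/13 1/4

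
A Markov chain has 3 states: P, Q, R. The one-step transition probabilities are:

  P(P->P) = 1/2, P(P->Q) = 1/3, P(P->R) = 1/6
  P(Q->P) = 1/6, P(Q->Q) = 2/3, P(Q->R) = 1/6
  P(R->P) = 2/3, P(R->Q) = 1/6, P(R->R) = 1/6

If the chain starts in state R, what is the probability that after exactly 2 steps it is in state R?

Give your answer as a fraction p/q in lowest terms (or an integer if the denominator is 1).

Computing P^2 by repeated multiplication:
P^1 =
  P: [1/2, 1/3, 1/6]
  Q: [1/6, 2/3, 1/6]
  R: [2/3, 1/6, 1/6]
P^2 =
  P: [5/12, 5/12, 1/6]
  Q: [11/36, 19/36, 1/6]
  R: [17/36, 13/36, 1/6]

(P^2)[R -> R] = 1/6

Answer: 1/6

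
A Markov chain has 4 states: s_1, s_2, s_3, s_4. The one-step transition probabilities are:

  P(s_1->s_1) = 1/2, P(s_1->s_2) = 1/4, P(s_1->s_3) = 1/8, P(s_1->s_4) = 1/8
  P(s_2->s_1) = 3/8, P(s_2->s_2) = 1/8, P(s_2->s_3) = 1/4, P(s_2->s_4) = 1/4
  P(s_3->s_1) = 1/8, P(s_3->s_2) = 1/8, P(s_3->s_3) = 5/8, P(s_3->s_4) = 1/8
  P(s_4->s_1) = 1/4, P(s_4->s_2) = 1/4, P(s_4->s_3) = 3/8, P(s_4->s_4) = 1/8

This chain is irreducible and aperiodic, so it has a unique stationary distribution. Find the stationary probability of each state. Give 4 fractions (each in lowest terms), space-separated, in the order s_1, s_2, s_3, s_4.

Answer: 45/149 27/149 55/149 22/149

Derivation:
The stationary distribution satisfies pi = pi * P, i.e.:
  pi_s_1 = 1/2*pi_s_1 + 3/8*pi_s_2 + 1/8*pi_s_3 + 1/4*pi_s_4
  pi_s_2 = 1/4*pi_s_1 + 1/8*pi_s_2 + 1/8*pi_s_3 + 1/4*pi_s_4
  pi_s_3 = 1/8*pi_s_1 + 1/4*pi_s_2 + 5/8*pi_s_3 + 3/8*pi_s_4
  pi_s_4 = 1/8*pi_s_1 + 1/4*pi_s_2 + 1/8*pi_s_3 + 1/8*pi_s_4
with normalization: pi_s_1 + pi_s_2 + pi_s_3 + pi_s_4 = 1.

Using the first 3 balance equations plus normalization, the linear system A*pi = b is:
  [-1/2, 3/8, 1/8, 1/4] . pi = 0
  [1/4, -7/8, 1/8, 1/4] . pi = 0
  [1/8, 1/4, -3/8, 3/8] . pi = 0
  [1, 1, 1, 1] . pi = 1

Solving yields:
  pi_s_1 = 45/149
  pi_s_2 = 27/149
  pi_s_3 = 55/149
  pi_s_4 = 22/149

Verification (pi * P):
  45/149*1/2 + 27/149*3/8 + 55/149*1/8 + 22/149*1/4 = 45/149 = pi_s_1  (ok)
  45/149*1/4 + 27/149*1/8 + 55/149*1/8 + 22/149*1/4 = 27/149 = pi_s_2  (ok)
  45/149*1/8 + 27/149*1/4 + 55/149*5/8 + 22/149*3/8 = 55/149 = pi_s_3  (ok)
  45/149*1/8 + 27/149*1/4 + 55/149*1/8 + 22/149*1/8 = 22/149 = pi_s_4  (ok)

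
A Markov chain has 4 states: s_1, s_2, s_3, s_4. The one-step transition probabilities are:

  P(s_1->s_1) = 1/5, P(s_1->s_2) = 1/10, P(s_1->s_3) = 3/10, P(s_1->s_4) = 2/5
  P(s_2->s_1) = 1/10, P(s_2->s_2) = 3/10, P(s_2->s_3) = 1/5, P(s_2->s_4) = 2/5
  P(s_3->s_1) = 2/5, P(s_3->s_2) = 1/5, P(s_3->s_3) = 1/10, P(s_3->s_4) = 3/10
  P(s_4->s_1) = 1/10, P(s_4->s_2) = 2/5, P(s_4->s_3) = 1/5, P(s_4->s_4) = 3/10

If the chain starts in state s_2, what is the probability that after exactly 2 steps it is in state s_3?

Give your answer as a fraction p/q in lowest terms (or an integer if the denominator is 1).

Computing P^2 by repeated multiplication:
P^1 =
  s_1: [1/5, 1/10, 3/10, 2/5]
  s_2: [1/10, 3/10, 1/5, 2/5]
  s_3: [2/5, 1/5, 1/10, 3/10]
  s_4: [1/10, 2/5, 1/5, 3/10]
P^2 =
  s_1: [21/100, 27/100, 19/100, 33/100]
  s_2: [17/100, 3/10, 19/100, 17/50]
  s_3: [17/100, 6/25, 23/100, 9/25]
  s_4: [17/100, 29/100, 19/100, 7/20]

(P^2)[s_2 -> s_3] = 19/100

Answer: 19/100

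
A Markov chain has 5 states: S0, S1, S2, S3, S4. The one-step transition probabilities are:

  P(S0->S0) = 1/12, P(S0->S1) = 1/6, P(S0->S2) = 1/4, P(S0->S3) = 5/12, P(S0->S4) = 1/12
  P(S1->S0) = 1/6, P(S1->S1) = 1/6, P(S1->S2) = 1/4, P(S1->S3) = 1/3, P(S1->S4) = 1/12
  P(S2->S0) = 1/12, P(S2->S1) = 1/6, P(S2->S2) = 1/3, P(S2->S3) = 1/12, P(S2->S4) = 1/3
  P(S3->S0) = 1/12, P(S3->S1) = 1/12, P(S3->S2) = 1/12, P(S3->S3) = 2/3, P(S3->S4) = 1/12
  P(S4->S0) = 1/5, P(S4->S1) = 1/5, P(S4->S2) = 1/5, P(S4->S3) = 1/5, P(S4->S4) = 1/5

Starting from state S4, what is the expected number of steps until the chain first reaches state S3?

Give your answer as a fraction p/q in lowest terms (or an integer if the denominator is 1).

Answer: 4349/987

Derivation:
Let h_i = expected steps to first reach S3 from state i.
Boundary: h_S3 = 0.
First-step equations for the other states:
  h_S0 = 1 + 1/12*h_S0 + 1/6*h_S1 + 1/4*h_S2 + 5/12*h_S3 + 1/12*h_S4
  h_S1 = 1 + 1/6*h_S0 + 1/6*h_S1 + 1/4*h_S2 + 1/3*h_S3 + 1/12*h_S4
  h_S2 = 1 + 1/12*h_S0 + 1/6*h_S1 + 1/3*h_S2 + 1/12*h_S3 + 1/3*h_S4
  h_S4 = 1 + 1/5*h_S0 + 1/5*h_S1 + 1/5*h_S2 + 1/5*h_S3 + 1/5*h_S4

Substituting h_S3 = 0 and rearranging gives the linear system (I - Q) h = 1:
  [11/12, -1/6, -1/4, -1/12] . (h_S0, h_S1, h_S2, h_S4) = 1
  [-1/6, 5/6, -1/4, -1/12] . (h_S0, h_S1, h_S2, h_S4) = 1
  [-1/12, -1/6, 2/3, -1/3] . (h_S0, h_S1, h_S2, h_S4) = 1
  [-1/5, -1/5, -1/5, 4/5] . (h_S0, h_S1, h_S2, h_S4) = 1

Solving yields:
  h_S0 = 1184/329
  h_S1 = 3848/987
  h_S2 = 241/47
  h_S4 = 4349/987

Starting state is S4, so the expected hitting time is h_S4 = 4349/987.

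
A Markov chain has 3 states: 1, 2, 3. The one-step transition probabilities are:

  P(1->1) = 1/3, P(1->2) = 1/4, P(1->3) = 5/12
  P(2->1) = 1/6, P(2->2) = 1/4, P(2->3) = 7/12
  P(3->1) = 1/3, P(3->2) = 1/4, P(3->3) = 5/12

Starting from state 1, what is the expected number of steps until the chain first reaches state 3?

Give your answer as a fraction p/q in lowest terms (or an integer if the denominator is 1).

Answer: 24/11

Derivation:
Let h_i = expected steps to first reach 3 from state i.
Boundary: h_3 = 0.
First-step equations for the other states:
  h_1 = 1 + 1/3*h_1 + 1/4*h_2 + 5/12*h_3
  h_2 = 1 + 1/6*h_1 + 1/4*h_2 + 7/12*h_3

Substituting h_3 = 0 and rearranging gives the linear system (I - Q) h = 1:
  [2/3, -1/4] . (h_1, h_2) = 1
  [-1/6, 3/4] . (h_1, h_2) = 1

Solving yields:
  h_1 = 24/11
  h_2 = 20/11

Starting state is 1, so the expected hitting time is h_1 = 24/11.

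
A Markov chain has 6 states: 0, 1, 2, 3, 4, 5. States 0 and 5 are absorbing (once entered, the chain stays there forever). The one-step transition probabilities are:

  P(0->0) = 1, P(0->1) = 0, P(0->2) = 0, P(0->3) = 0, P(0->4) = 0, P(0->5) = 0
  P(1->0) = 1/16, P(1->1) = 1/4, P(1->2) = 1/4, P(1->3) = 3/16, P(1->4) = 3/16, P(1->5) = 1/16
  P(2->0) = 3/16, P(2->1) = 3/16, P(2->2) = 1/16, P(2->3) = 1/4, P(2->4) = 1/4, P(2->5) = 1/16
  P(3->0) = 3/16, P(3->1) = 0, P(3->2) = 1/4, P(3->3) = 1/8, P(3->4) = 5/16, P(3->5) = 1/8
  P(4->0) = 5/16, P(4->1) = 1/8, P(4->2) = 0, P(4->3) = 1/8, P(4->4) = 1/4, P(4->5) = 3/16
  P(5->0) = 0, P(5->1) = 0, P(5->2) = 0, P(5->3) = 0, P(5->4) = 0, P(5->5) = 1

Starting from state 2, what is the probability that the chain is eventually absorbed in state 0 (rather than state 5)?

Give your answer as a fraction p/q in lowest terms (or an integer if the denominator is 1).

Answer: 13781/21034

Derivation:
Let a_i = P(absorbed in 0 | start in state i).
Boundary conditions: a_0 = 1, a_5 = 0.
For each transient state i, a_i = sum_j P(i->j) * a_j:
  a_1 = 1/16*a_0 + 1/4*a_1 + 1/4*a_2 + 3/16*a_3 + 3/16*a_4 + 1/16*a_5
  a_2 = 3/16*a_0 + 3/16*a_1 + 1/16*a_2 + 1/4*a_3 + 1/4*a_4 + 1/16*a_5
  a_3 = 3/16*a_0 + 0*a_1 + 1/4*a_2 + 1/8*a_3 + 5/16*a_4 + 1/8*a_5
  a_4 = 5/16*a_0 + 1/8*a_1 + 0*a_2 + 1/8*a_3 + 1/4*a_4 + 3/16*a_5

Substituting a_0 = 1 and a_5 = 0, rearrange to (I - Q) a = r where r[i] = P(i -> 0):
  [3/4, -1/4, -3/16, -3/16] . (a_1, a_2, a_3, a_4) = 1/16
  [-3/16, 15/16, -1/4, -1/4] . (a_1, a_2, a_3, a_4) = 3/16
  [0, -1/4, 7/8, -5/16] . (a_1, a_2, a_3, a_4) = 3/16
  [-1/8, 0, -1/8, 3/4] . (a_1, a_2, a_3, a_4) = 5/16

Solving yields:
  a_1 = 12903/21034
  a_2 = 13781/21034
  a_3 = 6562/10517
  a_4 = 6551/10517

Starting state is 2, so the absorption probability is a_2 = 13781/21034.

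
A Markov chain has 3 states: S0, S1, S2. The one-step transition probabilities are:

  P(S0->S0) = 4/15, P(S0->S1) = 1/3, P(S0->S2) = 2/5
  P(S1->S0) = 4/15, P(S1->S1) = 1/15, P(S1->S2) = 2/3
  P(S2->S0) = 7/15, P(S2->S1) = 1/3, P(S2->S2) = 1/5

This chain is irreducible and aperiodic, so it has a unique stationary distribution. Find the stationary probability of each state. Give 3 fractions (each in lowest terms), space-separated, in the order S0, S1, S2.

Answer: 59/171 5/19 67/171

Derivation:
The stationary distribution satisfies pi = pi * P, i.e.:
  pi_S0 = 4/15*pi_S0 + 4/15*pi_S1 + 7/15*pi_S2
  pi_S1 = 1/3*pi_S0 + 1/15*pi_S1 + 1/3*pi_S2
  pi_S2 = 2/5*pi_S0 + 2/3*pi_S1 + 1/5*pi_S2
with normalization: pi_S0 + pi_S1 + pi_S2 = 1.

Using the first 2 balance equations plus normalization, the linear system A*pi = b is:
  [-11/15, 4/15, 7/15] . pi = 0
  [1/3, -14/15, 1/3] . pi = 0
  [1, 1, 1] . pi = 1

Solving yields:
  pi_S0 = 59/171
  pi_S1 = 5/19
  pi_S2 = 67/171

Verification (pi * P):
  59/171*4/15 + 5/19*4/15 + 67/171*7/15 = 59/171 = pi_S0  (ok)
  59/171*1/3 + 5/19*1/15 + 67/171*1/3 = 5/19 = pi_S1  (ok)
  59/171*2/5 + 5/19*2/3 + 67/171*1/5 = 67/171 = pi_S2  (ok)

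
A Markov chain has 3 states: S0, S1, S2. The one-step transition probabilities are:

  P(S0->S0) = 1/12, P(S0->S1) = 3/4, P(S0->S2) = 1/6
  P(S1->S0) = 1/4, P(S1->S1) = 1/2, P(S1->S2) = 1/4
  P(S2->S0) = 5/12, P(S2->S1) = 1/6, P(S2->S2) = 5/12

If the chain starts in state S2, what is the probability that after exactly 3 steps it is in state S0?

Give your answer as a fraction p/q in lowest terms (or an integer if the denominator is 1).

Computing P^3 by repeated multiplication:
P^1 =
  S0: [1/12, 3/4, 1/6]
  S1: [1/4, 1/2, 1/4]
  S2: [5/12, 1/6, 5/12]
P^2 =
  S0: [19/72, 67/144, 13/48]
  S1: [1/4, 23/48, 13/48]
  S2: [1/4, 67/144, 41/144]
P^3 =
  S0: [217/864, 137/288, 59/216]
  S1: [73/288, 17/36, 79/288]
  S2: [221/864, 101/216, 239/864]

(P^3)[S2 -> S0] = 221/864

Answer: 221/864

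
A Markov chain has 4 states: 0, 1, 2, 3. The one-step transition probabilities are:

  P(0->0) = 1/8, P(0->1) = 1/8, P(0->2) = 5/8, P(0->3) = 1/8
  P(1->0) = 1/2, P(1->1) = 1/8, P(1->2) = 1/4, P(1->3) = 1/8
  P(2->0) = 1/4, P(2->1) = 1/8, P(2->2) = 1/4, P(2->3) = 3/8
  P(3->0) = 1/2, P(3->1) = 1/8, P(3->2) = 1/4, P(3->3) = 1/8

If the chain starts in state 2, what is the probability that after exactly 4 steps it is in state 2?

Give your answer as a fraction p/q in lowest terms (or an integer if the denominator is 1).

Computing P^4 by repeated multiplication:
P^1 =
  0: [1/8, 1/8, 5/8, 1/8]
  1: [1/2, 1/8, 1/4, 1/8]
  2: [1/4, 1/8, 1/4, 3/8]
  3: [1/2, 1/8, 1/4, 1/8]
P^2 =
  0: [19/64, 1/8, 19/64, 9/32]
  1: [1/4, 1/8, 7/16, 3/16]
  2: [11/32, 1/8, 11/32, 3/16]
  3: [1/4, 1/8, 7/16, 3/16]
P^3 =
  0: [161/512, 1/8, 185/512, 51/256]
  1: [19/64, 1/8, 11/32, 15/64]
  2: [73/256, 1/8, 97/256, 27/128]
  3: [19/64, 1/8, 11/32, 15/64]
P^4 =
  0: [1195/4096, 1/8, 1507/4096, 441/2048]
  1: [155/512, 1/8, 185/512, 27/128]
  2: [611/2048, 1/8, 731/2048, 225/1024]
  3: [155/512, 1/8, 185/512, 27/128]

(P^4)[2 -> 2] = 731/2048

Answer: 731/2048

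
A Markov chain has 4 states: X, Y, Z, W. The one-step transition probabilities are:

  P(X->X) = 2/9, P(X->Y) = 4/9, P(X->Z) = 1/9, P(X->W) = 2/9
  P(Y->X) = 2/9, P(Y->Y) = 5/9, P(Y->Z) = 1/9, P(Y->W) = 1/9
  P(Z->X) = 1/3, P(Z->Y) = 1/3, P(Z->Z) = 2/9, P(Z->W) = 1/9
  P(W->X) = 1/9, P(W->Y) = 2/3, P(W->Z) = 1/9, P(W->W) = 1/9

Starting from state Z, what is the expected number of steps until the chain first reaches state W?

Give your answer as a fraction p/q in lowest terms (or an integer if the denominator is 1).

Answer: 639/89

Derivation:
Let h_i = expected steps to first reach W from state i.
Boundary: h_W = 0.
First-step equations for the other states:
  h_X = 1 + 2/9*h_X + 4/9*h_Y + 1/9*h_Z + 2/9*h_W
  h_Y = 1 + 2/9*h_X + 5/9*h_Y + 1/9*h_Z + 1/9*h_W
  h_Z = 1 + 1/3*h_X + 1/3*h_Y + 2/9*h_Z + 1/9*h_W

Substituting h_W = 0 and rearranging gives the linear system (I - Q) h = 1:
  [7/9, -4/9, -1/9] . (h_X, h_Y, h_Z) = 1
  [-2/9, 4/9, -1/9] . (h_X, h_Y, h_Z) = 1
  [-1/3, -1/3, 7/9] . (h_X, h_Y, h_Z) = 1

Solving yields:
  h_X = 576/89
  h_Y = 648/89
  h_Z = 639/89

Starting state is Z, so the expected hitting time is h_Z = 639/89.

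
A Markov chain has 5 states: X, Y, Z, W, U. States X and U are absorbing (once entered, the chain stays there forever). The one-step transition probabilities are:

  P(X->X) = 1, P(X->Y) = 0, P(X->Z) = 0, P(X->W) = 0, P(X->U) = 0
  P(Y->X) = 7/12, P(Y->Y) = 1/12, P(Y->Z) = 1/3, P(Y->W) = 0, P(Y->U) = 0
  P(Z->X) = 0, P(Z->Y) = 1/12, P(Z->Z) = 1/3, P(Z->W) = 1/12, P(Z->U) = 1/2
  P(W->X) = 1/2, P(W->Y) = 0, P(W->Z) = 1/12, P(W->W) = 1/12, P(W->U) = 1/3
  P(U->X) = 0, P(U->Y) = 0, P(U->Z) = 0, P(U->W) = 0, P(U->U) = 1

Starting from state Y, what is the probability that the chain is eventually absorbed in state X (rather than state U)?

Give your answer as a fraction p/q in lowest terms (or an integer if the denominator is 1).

Answer: 633/913

Derivation:
Let a_i = P(absorbed in X | start in state i).
Boundary conditions: a_X = 1, a_U = 0.
For each transient state i, a_i = sum_j P(i->j) * a_j:
  a_Y = 7/12*a_X + 1/12*a_Y + 1/3*a_Z + 0*a_W + 0*a_U
  a_Z = 0*a_X + 1/12*a_Y + 1/3*a_Z + 1/12*a_W + 1/2*a_U
  a_W = 1/2*a_X + 0*a_Y + 1/12*a_Z + 1/12*a_W + 1/3*a_U

Substituting a_X = 1 and a_U = 0, rearrange to (I - Q) a = r where r[i] = P(i -> X):
  [11/12, -1/3, 0] . (a_Y, a_Z, a_W) = 7/12
  [-1/12, 2/3, -1/12] . (a_Y, a_Z, a_W) = 0
  [0, -1/12, 11/12] . (a_Y, a_Z, a_W) = 1/2

Solving yields:
  a_Y = 633/913
  a_Z = 13/83
  a_W = 511/913

Starting state is Y, so the absorption probability is a_Y = 633/913.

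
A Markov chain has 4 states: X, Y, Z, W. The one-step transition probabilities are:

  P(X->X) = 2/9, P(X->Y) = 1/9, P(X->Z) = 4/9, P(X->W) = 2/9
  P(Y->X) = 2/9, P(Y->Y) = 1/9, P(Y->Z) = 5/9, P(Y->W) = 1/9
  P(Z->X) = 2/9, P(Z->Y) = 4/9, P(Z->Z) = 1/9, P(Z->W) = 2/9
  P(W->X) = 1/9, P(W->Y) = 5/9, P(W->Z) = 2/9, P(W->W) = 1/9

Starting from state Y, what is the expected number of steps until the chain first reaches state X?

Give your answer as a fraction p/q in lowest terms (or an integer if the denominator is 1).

Let h_i = expected steps to first reach X from state i.
Boundary: h_X = 0.
First-step equations for the other states:
  h_Y = 1 + 2/9*h_X + 1/9*h_Y + 5/9*h_Z + 1/9*h_W
  h_Z = 1 + 2/9*h_X + 4/9*h_Y + 1/9*h_Z + 2/9*h_W
  h_W = 1 + 1/9*h_X + 5/9*h_Y + 2/9*h_Z + 1/9*h_W

Substituting h_X = 0 and rearranging gives the linear system (I - Q) h = 1:
  [8/9, -5/9, -1/9] . (h_Y, h_Z, h_W) = 1
  [-4/9, 8/9, -2/9] . (h_Y, h_Z, h_W) = 1
  [-5/9, -2/9, 8/9] . (h_Y, h_Z, h_W) = 1

Solving yields:
  h_Y = 180/37
  h_Z = 363/74
  h_W = 399/74

Starting state is Y, so the expected hitting time is h_Y = 180/37.

Answer: 180/37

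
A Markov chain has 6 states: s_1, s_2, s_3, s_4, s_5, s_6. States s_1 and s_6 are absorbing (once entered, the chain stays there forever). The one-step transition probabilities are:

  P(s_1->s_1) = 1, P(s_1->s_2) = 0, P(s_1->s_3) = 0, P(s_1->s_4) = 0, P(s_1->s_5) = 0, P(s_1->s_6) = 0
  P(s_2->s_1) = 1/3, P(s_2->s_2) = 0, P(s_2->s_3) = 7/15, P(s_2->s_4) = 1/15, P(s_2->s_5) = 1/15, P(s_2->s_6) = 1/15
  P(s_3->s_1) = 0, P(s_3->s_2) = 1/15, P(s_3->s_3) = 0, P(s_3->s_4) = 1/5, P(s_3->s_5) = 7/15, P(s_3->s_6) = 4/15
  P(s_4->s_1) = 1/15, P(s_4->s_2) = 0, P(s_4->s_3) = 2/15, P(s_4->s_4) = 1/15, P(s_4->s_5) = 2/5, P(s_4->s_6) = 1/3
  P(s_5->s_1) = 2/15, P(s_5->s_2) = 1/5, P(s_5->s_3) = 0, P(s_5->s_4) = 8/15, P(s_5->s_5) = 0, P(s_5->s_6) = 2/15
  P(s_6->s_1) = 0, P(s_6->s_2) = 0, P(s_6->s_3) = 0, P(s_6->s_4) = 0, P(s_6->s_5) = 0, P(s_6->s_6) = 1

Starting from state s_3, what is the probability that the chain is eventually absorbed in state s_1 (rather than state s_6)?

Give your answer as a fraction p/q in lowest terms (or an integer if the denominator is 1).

Let a_i = P(absorbed in s_1 | start in state i).
Boundary conditions: a_s_1 = 1, a_s_6 = 0.
For each transient state i, a_i = sum_j P(i->j) * a_j:
  a_s_2 = 1/3*a_s_1 + 0*a_s_2 + 7/15*a_s_3 + 1/15*a_s_4 + 1/15*a_s_5 + 1/15*a_s_6
  a_s_3 = 0*a_s_1 + 1/15*a_s_2 + 0*a_s_3 + 1/5*a_s_4 + 7/15*a_s_5 + 4/15*a_s_6
  a_s_4 = 1/15*a_s_1 + 0*a_s_2 + 2/15*a_s_3 + 1/15*a_s_4 + 2/5*a_s_5 + 1/3*a_s_6
  a_s_5 = 2/15*a_s_1 + 1/5*a_s_2 + 0*a_s_3 + 8/15*a_s_4 + 0*a_s_5 + 2/15*a_s_6

Substituting a_s_1 = 1 and a_s_6 = 0, rearrange to (I - Q) a = r where r[i] = P(i -> s_1):
  [1, -7/15, -1/15, -1/15] . (a_s_2, a_s_3, a_s_4, a_s_5) = 1/3
  [-1/15, 1, -1/5, -7/15] . (a_s_2, a_s_3, a_s_4, a_s_5) = 0
  [0, -2/15, 14/15, -2/5] . (a_s_2, a_s_3, a_s_4, a_s_5) = 1/15
  [-1/5, 0, -8/15, 1] . (a_s_2, a_s_3, a_s_4, a_s_5) = 2/15

Solving yields:
  a_s_2 = 902/1805
  a_s_3 = 381/1444
  a_s_4 = 103/380
  a_s_5 = 682/1805

Starting state is s_3, so the absorption probability is a_s_3 = 381/1444.

Answer: 381/1444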